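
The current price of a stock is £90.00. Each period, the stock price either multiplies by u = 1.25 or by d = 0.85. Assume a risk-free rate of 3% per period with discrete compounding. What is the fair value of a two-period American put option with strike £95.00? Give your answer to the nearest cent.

£9.88

Risk-neutral probability p = (1 + 0.03 − 0.85)/(1.25 − 0.85) = 0.1800/0.4000 = 0.4500
Terminal stock prices: S_uu = 140.6, S_ud = 95.62, S_dd = 65.02
Terminal payoffs (K − S): max(-45.62, 0) = 0, max(-0.625, 0) = 0, max(29.98, 0) = 29.98
Node u (S = 112.5): continuation = 1/1.03·[0.4500·0.0000 + 0.5500·0.0000] = 0.0000; exercise value = 0.0000 ≤ continuation, so V_u = 0.0000
Node d (S = 76.5): continuation = 1/1.03·[0.4500·0.0000 + 0.5500·29.9750] = 16.0061; exercise value = 18.5000 > continuation, so V_d = 18.5000 (exercise)
Node 0 (S = 90): continuation = 1/1.03·[0.4500·0.0000 + 0.5500·18.5000] = 9.8786; exercise value = 5.0000 ≤ continuation, so V_0 = 9.8786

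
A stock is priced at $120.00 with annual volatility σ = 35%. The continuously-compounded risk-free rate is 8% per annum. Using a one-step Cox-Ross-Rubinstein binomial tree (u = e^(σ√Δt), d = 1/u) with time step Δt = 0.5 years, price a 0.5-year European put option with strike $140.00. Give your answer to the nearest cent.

$21.35

CRR parameters: u = e^(σ√Δt) = e^(0.35·√0.5) = 1.2808, d = 1/u = 0.7808
Per-period rate: rΔt = 0.08·0.5 = 0.04, so R = e^0.04 = 1.0408
Risk-neutral probability p = (e^0.04 − 0.7808)/(1.2808 − 0.7808) = 0.2601/0.5000 = 0.5201
Terminal stock prices: S_u = 153.7, S_d = 93.69
Terminal payoffs (K − S): max(-13.7, 0) = 0, max(46.31, 0) = 46.31
Node 0 (S = 120): V_0 = e^(−0.04)·[0.5201·0.0000 + 0.4799·46.3088] = 21.3541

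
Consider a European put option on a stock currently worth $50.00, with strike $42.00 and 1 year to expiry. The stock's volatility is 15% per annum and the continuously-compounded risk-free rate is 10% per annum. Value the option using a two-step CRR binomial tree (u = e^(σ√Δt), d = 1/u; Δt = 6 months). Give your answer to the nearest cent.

$0.11

CRR parameters: u = e^(σ√Δt) = e^(0.15·√0.5) = 1.1119, d = 1/u = 0.8994
Per-period rate: rΔt = 0.1·0.5 = 0.05, so R = e^0.05 = 1.0513
Risk-neutral probability p = (e^0.05 − 0.8994)/(1.1119 − 0.8994) = 0.1519/0.2125 = 0.7148
Terminal stock prices: S_uu = 61.82, S_ud = 50, S_dd = 40.44
Terminal payoffs (K − S): max(-19.82, 0) = 0, max(-8, 0) = 0, max(1.557, 0) = 1.557
Node u (S = 55.59): V_u = e^(−0.05)·[0.7148·0.0000 + 0.2852·0.0000] = 0.0000
Node d (S = 44.97): V_d = e^(−0.05)·[0.7148·0.0000 + 0.2852·1.5571] = 0.4225
Node 0 (S = 50): V_0 = e^(−0.05)·[0.7148·0.0000 + 0.2852·0.4225] = 0.1146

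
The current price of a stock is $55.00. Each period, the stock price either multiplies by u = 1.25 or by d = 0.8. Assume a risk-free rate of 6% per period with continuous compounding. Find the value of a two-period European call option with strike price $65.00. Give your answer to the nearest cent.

$6.29

Risk-neutral probability p = (e^0.06 − 0.8)/(1.25 − 0.8) = 0.2618/0.4500 = 0.5819
Terminal stock prices: S_uu = 85.94, S_ud = 55, S_dd = 35.2
Terminal payoffs (S − K): max(20.94, 0) = 20.94, max(-10, 0) = 0, max(-29.8, 0) = 0
Node u (S = 68.75): V_u = e^(−0.06)·[0.5819·20.9375 + 0.4181·0.0000] = 11.4732
Node d (S = 44): V_d = e^(−0.06)·[0.5819·0.0000 + 0.4181·0.0000] = 0.0000
Node 0 (S = 55): V_0 = e^(−0.06)·[0.5819·11.4732 + 0.4181·0.0000] = 6.2870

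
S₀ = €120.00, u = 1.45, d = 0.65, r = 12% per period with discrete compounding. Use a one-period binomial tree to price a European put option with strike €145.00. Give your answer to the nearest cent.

€24.68

Risk-neutral probability p = (1 + 0.12 − 0.65)/(1.45 − 0.65) = 0.4700/0.8000 = 0.5875
Terminal stock prices: S_u = 174, S_d = 78
Terminal payoffs (K − S): max(-29, 0) = 0, max(67, 0) = 67
Node 0 (S = 120): V_0 = 1/1.12·[0.5875·0.0000 + 0.4125·67.0000] = 24.6763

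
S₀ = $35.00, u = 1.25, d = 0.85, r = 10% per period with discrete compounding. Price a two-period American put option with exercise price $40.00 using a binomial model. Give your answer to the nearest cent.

Risk-neutral probability p = (1 + 0.1 − 0.85)/(1.25 − 0.85) = 0.2500/0.4000 = 0.6250
Terminal stock prices: S_uu = 54.69, S_ud = 37.19, S_dd = 25.29
Terminal payoffs (K − S): max(-14.69, 0) = 0, max(2.812, 0) = 2.812, max(14.71, 0) = 14.71
Node u (S = 43.75): continuation = 1/1.1·[0.6250·0.0000 + 0.3750·2.8125] = 0.9588; exercise value = 0.0000 ≤ continuation, so V_u = 0.9588
Node d (S = 29.75): continuation = 1/1.1·[0.6250·2.8125 + 0.3750·14.7125] = 6.6136; exercise value = 10.2500 > continuation, so V_d = 10.2500 (exercise)
Node 0 (S = 35): continuation = 1/1.1·[0.6250·0.9588 + 0.3750·10.2500] = 4.0391; exercise value = 5.0000 > continuation, so V_0 = 5.0000 (exercise)

$5.00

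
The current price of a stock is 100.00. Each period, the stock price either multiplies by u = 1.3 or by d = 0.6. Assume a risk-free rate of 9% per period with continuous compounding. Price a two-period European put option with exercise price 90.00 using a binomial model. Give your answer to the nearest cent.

8.06

Risk-neutral probability p = (e^0.09 − 0.6)/(1.3 − 0.6) = 0.4942/0.7000 = 0.7060
Terminal stock prices: S_uu = 169, S_ud = 78, S_dd = 36
Terminal payoffs (K − S): max(-79, 0) = 0, max(12, 0) = 12, max(54, 0) = 54
Node u (S = 130): V_u = e^(−0.09)·[0.7060·0.0000 + 0.2940·12.0000] = 3.2248
Node d (S = 60): V_d = e^(−0.09)·[0.7060·12.0000 + 0.2940·54.0000] = 22.2538
Node 0 (S = 100): V_0 = e^(−0.09)·[0.7060·3.2248 + 0.2940·22.2538] = 8.0609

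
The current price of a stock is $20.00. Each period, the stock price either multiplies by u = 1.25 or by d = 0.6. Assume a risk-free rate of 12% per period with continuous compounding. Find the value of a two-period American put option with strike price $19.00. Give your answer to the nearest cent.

Risk-neutral probability p = (e^0.12 − 0.6)/(1.25 − 0.6) = 0.5275/0.6500 = 0.8115
Terminal stock prices: S_uu = 31.25, S_ud = 15, S_dd = 7.2
Terminal payoffs (K − S): max(-12.25, 0) = 0, max(4, 0) = 4, max(11.8, 0) = 11.8
Node u (S = 25): continuation = e^(−0.12)·[0.8115·0.0000 + 0.1885·4.0000] = 0.6686; exercise value = 0.0000 ≤ continuation, so V_u = 0.6686
Node d (S = 12): continuation = e^(−0.12)·[0.8115·4.0000 + 0.1885·11.8000] = 4.8515; exercise value = 7.0000 > continuation, so V_d = 7.0000 (exercise)
Node 0 (S = 20): continuation = e^(−0.12)·[0.8115·0.6686 + 0.1885·7.0000] = 1.6513; exercise value = 0.0000 ≤ continuation, so V_0 = 1.6513

$1.65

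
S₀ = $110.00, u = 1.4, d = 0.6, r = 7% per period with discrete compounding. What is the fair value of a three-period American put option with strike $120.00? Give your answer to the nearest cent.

$26.66

Risk-neutral probability p = (1 + 0.07 − 0.6)/(1.4 − 0.6) = 0.4700/0.8000 = 0.5875
Terminal stock prices: S_uuu = 301.8, S_uud = 129.4, S_udd = 55.44, S_ddd = 23.76
Terminal payoffs (K − S): max(-181.8, 0) = 0, max(-9.36, 0) = 0, max(64.56, 0) = 64.56, max(96.24, 0) = 96.24
Node uu (S = 215.6): continuation = 1/1.07·[0.5875·0.0000 + 0.4125·0.0000] = 0.0000; exercise value = 0.0000 ≤ continuation, so V_uu = 0.0000
Node ud (S = 92.4): continuation = 1/1.07·[0.5875·0.0000 + 0.4125·64.5600] = 24.8888; exercise value = 27.6000 > continuation, so V_ud = 27.6000 (exercise)
Node dd (S = 39.6): continuation = 1/1.07·[0.5875·64.5600 + 0.4125·96.2400] = 72.5495; exercise value = 80.4000 > continuation, so V_dd = 80.4000 (exercise)
Node u (S = 154): continuation = 1/1.07·[0.5875·0.0000 + 0.4125·27.6000] = 10.6402; exercise value = 0.0000 ≤ continuation, so V_u = 10.6402
Node d (S = 66): continuation = 1/1.07·[0.5875·27.6000 + 0.4125·80.4000] = 46.1495; exercise value = 54.0000 > continuation, so V_d = 54.0000 (exercise)
Node 0 (S = 110): continuation = 1/1.07·[0.5875·10.6402 + 0.4125·54.0000] = 26.6599; exercise value = 10.0000 ≤ continuation, so V_0 = 26.6599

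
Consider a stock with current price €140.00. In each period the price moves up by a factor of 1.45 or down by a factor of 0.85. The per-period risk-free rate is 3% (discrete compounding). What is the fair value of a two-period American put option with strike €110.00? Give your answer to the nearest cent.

Risk-neutral probability p = (1 + 0.03 − 0.85)/(1.45 − 0.85) = 0.1800/0.6000 = 0.3000
Terminal stock prices: S_uu = 294.4, S_ud = 172.5, S_dd = 101.1
Terminal payoffs (K − S): max(-184.4, 0) = 0, max(-62.55, 0) = 0, max(8.85, 0) = 8.85
Node u (S = 203): continuation = 1/1.03·[0.3000·0.0000 + 0.7000·0.0000] = 0.0000; exercise value = 0.0000 ≤ continuation, so V_u = 0.0000
Node d (S = 119): continuation = 1/1.03·[0.3000·0.0000 + 0.7000·8.8500] = 6.0146; exercise value = 0.0000 ≤ continuation, so V_d = 6.0146
Node 0 (S = 140): continuation = 1/1.03·[0.3000·0.0000 + 0.7000·6.0146] = 4.0876; exercise value = 0.0000 ≤ continuation, so V_0 = 4.0876

€4.09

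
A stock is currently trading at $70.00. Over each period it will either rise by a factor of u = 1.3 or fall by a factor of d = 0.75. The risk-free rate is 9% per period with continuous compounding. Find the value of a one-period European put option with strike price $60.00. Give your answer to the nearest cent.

$2.57

Risk-neutral probability p = (e^0.09 − 0.75)/(1.3 − 0.75) = 0.3442/0.5500 = 0.6258
Terminal stock prices: S_u = 91, S_d = 52.5
Terminal payoffs (K − S): max(-31, 0) = 0, max(7.5, 0) = 7.5
Node 0 (S = 70): V_0 = e^(−0.09)·[0.6258·0.0000 + 0.3742·7.5000] = 2.5651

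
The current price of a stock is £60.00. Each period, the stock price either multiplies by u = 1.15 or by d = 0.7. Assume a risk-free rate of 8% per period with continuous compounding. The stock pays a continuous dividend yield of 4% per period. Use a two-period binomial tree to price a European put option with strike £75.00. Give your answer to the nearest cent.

Per-period risk-free factor R = e^0.08 = 1.0833; dividend-adjusted growth = e^(0.08−0.04) = 1.0408.
Risk-neutral probability p = (1.0408 − 0.7)/(1.15 − 0.7) = 0.3408/0.4500 = 0.7574
Terminal stock prices: S_uu = 79.35, S_ud = 48.3, S_dd = 29.4
Terminal payoffs (K − S): max(-4.35, 0) = 0, max(26.7, 0) = 26.7, max(45.6, 0) = 45.6
Node u (S = 69): V_u = e^(−0.08)·[0.7574·0.0000 + 0.2426·26.7000] = 5.9805
Node d (S = 42): V_d = e^(−0.08)·[0.7574·26.7000 + 0.2426·45.6000] = 28.8806
Node 0 (S = 60): V_0 = e^(−0.08)·[0.7574·5.9805 + 0.2426·28.8806] = 10.6500

£10.65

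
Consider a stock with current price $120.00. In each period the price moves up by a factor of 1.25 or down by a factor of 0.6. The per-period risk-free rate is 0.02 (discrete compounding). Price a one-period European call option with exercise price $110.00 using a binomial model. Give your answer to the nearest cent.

Risk-neutral probability p = (1 + 0.02 − 0.6)/(1.25 − 0.6) = 0.4200/0.6500 = 0.6462
Terminal stock prices: S_u = 150, S_d = 72
Terminal payoffs (S − K): max(40, 0) = 40, max(-38, 0) = 0
Node 0 (S = 120): V_0 = 1/1.02·[0.6462·40.0000 + 0.3538·0.0000] = 25.3394

$25.34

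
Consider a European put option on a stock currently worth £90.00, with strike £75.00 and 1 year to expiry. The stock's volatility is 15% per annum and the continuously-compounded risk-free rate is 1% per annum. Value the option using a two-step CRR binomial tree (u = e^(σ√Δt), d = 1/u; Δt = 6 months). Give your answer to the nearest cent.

£0.55

CRR parameters: u = e^(σ√Δt) = e^(0.15·√0.5) = 1.1119, d = 1/u = 0.8994
Per-period rate: rΔt = 0.01·0.5 = 0.005, so R = e^0.005 = 1.0050
Risk-neutral probability p = (e^0.005 − 0.8994)/(1.1119 − 0.8994) = 0.1056/0.2125 = 0.4971
Terminal stock prices: S_uu = 111.3, S_ud = 90, S_dd = 72.8
Terminal payoffs (K − S): max(-36.27, 0) = 0, max(-15, 0) = 0, max(2.203, 0) = 2.203
Node u (S = 100.1): V_u = e^(−0.005)·[0.4971·0.0000 + 0.5029·0.0000] = 0.0000
Node d (S = 80.94): V_d = e^(−0.005)·[0.4971·0.0000 + 0.5029·2.2028] = 1.1023
Node 0 (S = 90): V_0 = e^(−0.005)·[0.4971·0.0000 + 0.5029·1.1023] = 0.5516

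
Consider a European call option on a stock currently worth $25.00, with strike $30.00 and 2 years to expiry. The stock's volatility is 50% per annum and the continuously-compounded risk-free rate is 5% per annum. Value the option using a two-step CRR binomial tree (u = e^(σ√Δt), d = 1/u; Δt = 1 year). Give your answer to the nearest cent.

CRR parameters: u = e^(σ√Δt) = e^(0.5·√1) = 1.6487, d = 1/u = 0.6065
Per-period rate: rΔt = 0.05·1 = 0.05, so R = e^0.05 = 1.0513
Risk-neutral probability p = (e^0.05 − 0.6065)/(1.6487 − 0.6065) = 0.4447/1.0422 = 0.4267
Terminal stock prices: S_uu = 67.96, S_ud = 25, S_dd = 9.197
Terminal payoffs (S − K): max(37.96, 0) = 37.96, max(-5, 0) = 0, max(-20.8, 0) = 0
Node u (S = 41.22): V_u = e^(−0.05)·[0.4267·37.9570 + 0.5733·0.0000] = 15.4077
Node d (S = 15.16): V_d = e^(−0.05)·[0.4267·0.0000 + 0.5733·0.0000] = 0.0000
Node 0 (S = 25): V_0 = e^(−0.05)·[0.4267·15.4077 + 0.5733·0.0000] = 6.2543

$6.25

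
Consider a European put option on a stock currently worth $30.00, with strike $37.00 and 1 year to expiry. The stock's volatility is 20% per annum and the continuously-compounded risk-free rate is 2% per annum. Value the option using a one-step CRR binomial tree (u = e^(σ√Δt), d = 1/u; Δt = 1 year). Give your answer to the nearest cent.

CRR parameters: u = e^(σ√Δt) = e^(0.2·√1) = 1.2214, d = 1/u = 0.8187
Per-period rate: rΔt = 0.02·1 = 0.02, so R = e^0.02 = 1.0202
Risk-neutral probability p = (e^0.02 − 0.8187)/(1.2214 − 0.8187) = 0.2015/0.4027 = 0.5003
Terminal stock prices: S_u = 36.64, S_d = 24.56
Terminal payoffs (K − S): max(0.3579, 0) = 0.3579, max(12.44, 0) = 12.44
Node 0 (S = 30): V_0 = e^(−0.02)·[0.5003·0.3579 + 0.4997·12.4381] = 6.2674

$6.27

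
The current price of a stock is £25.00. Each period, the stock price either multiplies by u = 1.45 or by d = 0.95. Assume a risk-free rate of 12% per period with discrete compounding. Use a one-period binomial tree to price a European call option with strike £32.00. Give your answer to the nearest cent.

£1.29

Risk-neutral probability p = (1 + 0.12 − 0.95)/(1.45 − 0.95) = 0.1700/0.5000 = 0.3400
Terminal stock prices: S_u = 36.25, S_d = 23.75
Terminal payoffs (S − K): max(4.25, 0) = 4.25, max(-8.25, 0) = 0
Node 0 (S = 25): V_0 = 1/1.12·[0.3400·4.2500 + 0.6600·0.0000] = 1.2902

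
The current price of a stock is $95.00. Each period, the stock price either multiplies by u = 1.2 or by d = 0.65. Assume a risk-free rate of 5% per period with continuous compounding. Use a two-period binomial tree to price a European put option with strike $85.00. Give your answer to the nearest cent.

Risk-neutral probability p = (e^0.05 − 0.65)/(1.2 − 0.65) = 0.4013/0.5500 = 0.7296
Terminal stock prices: S_uu = 136.8, S_ud = 74.1, S_dd = 40.14
Terminal payoffs (K − S): max(-51.8, 0) = 0, max(10.9, 0) = 10.9, max(44.86, 0) = 44.86
Node u (S = 114): V_u = e^(−0.05)·[0.7296·0.0000 + 0.2704·10.9000] = 2.8038
Node d (S = 61.75): V_d = e^(−0.05)·[0.7296·10.9000 + 0.2704·44.8625] = 19.1045
Node 0 (S = 95): V_0 = e^(−0.05)·[0.7296·2.8038 + 0.2704·19.1045] = 6.8600

$6.86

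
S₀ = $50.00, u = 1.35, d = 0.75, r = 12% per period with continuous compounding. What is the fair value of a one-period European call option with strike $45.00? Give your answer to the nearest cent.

Risk-neutral probability p = (e^0.12 − 0.75)/(1.35 − 0.75) = 0.3775/0.6000 = 0.6292
Terminal stock prices: S_u = 67.5, S_d = 37.5
Terminal payoffs (S − K): max(22.5, 0) = 22.5, max(-7.5, 0) = 0
Node 0 (S = 50): V_0 = e^(−0.12)·[0.6292·22.5000 + 0.3708·0.0000] = 12.5554

$12.56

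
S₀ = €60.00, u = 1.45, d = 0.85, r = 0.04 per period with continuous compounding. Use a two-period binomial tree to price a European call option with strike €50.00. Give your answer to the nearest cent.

Risk-neutral probability p = (e^0.04 − 0.85)/(1.45 − 0.85) = 0.1908/0.6000 = 0.3180
Terminal stock prices: S_uu = 126.2, S_ud = 73.95, S_dd = 43.35
Terminal payoffs (S − K): max(76.15, 0) = 76.15, max(23.95, 0) = 23.95, max(-6.65, 0) = 0
Node u (S = 87): V_u = e^(−0.04)·[0.3180·76.1500 + 0.6820·23.9500] = 38.9605
Node d (S = 51): V_d = e^(−0.04)·[0.3180·23.9500 + 0.6820·0.0000] = 7.3179
Node 0 (S = 60): V_0 = e^(−0.04)·[0.3180·38.9605 + 0.6820·7.3179] = 16.6993

€16.70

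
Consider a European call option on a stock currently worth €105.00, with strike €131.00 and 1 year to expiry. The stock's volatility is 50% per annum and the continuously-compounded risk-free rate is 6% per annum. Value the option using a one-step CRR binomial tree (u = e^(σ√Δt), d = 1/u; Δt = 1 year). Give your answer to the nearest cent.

CRR parameters: u = e^(σ√Δt) = e^(0.5·√1) = 1.6487, d = 1/u = 0.6065
Per-period rate: rΔt = 0.06·1 = 0.06, so R = e^0.06 = 1.0618
Risk-neutral probability p = (e^0.06 − 0.6065)/(1.6487 − 0.6065) = 0.4553/1.0422 = 0.4369
Terminal stock prices: S_u = 173.1, S_d = 63.69
Terminal payoffs (S − K): max(42.12, 0) = 42.12, max(-67.31, 0) = 0
Node 0 (S = 105): V_0 = e^(−0.06)·[0.4369·42.1157 + 0.5631·0.0000] = 17.3278

€17.33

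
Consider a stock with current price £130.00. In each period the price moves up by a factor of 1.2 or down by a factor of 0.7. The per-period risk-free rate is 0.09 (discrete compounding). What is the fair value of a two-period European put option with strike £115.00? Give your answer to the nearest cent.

£3.77

Risk-neutral probability p = (1 + 0.09 − 0.7)/(1.2 − 0.7) = 0.3900/0.5000 = 0.7800
Terminal stock prices: S_uu = 187.2, S_ud = 109.2, S_dd = 63.7
Terminal payoffs (K − S): max(-72.2, 0) = 0, max(5.8, 0) = 5.8, max(51.3, 0) = 51.3
Node u (S = 156): V_u = 1/1.09·[0.7800·0.0000 + 0.2200·5.8000] = 1.1706
Node d (S = 91): V_d = 1/1.09·[0.7800·5.8000 + 0.2200·51.3000] = 14.5046
Node 0 (S = 130): V_0 = 1/1.09·[0.7800·1.1706 + 0.2200·14.5046] = 3.7652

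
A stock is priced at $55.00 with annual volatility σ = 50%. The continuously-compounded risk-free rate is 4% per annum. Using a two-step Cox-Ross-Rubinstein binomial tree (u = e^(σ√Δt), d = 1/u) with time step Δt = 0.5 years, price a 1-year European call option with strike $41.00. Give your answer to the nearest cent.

CRR parameters: u = e^(σ√Δt) = e^(0.5·√0.5) = 1.4241, d = 1/u = 0.7022
Per-period rate: rΔt = 0.04·0.5 = 0.02, so R = e^0.02 = 1.0202
Risk-neutral probability p = (e^0.02 − 0.7022)/(1.4241 − 0.7022) = 0.3180/0.7219 = 0.4405
Terminal stock prices: S_uu = 111.5, S_ud = 55, S_dd = 27.12
Terminal payoffs (S − K): max(70.55, 0) = 70.55, max(14, 0) = 14, max(-13.88, 0) = 0
Node u (S = 78.33): V_u = e^(−0.02)·[0.4405·70.5463 + 0.5595·14.0000] = 38.1384
Node d (S = 38.62): V_d = e^(−0.02)·[0.4405·14.0000 + 0.5595·0.0000] = 6.0449
Node 0 (S = 55): V_0 = e^(−0.02)·[0.4405·38.1384 + 0.5595·6.0449] = 19.7826

$19.78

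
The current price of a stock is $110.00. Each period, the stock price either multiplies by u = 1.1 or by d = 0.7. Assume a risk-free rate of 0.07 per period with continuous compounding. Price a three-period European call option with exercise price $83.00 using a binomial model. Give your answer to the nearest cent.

$42.99

Risk-neutral probability p = (e^0.07 − 0.7)/(1.1 − 0.7) = 0.3725/0.4000 = 0.9313
Terminal stock prices: S_uuu = 146.4, S_uud = 93.17, S_udd = 59.29, S_ddd = 37.73
Terminal payoffs (S − K): max(63.41, 0) = 63.41, max(10.17, 0) = 10.17, max(-23.71, 0) = 0, max(-45.27, 0) = 0
Node uu (S = 133.1): V_uu = e^(−0.07)·[0.9313·63.4100 + 0.0687·10.1700] = 55.7113
Node ud (S = 84.7): V_ud = e^(−0.07)·[0.9313·10.1700 + 0.0687·0.0000] = 8.8307
Node dd (S = 53.9): V_dd = e^(−0.07)·[0.9313·0.0000 + 0.0687·0.0000] = 0.0000
Node u (S = 121): V_u = e^(−0.07)·[0.9313·55.7113 + 0.0687·8.8307] = 48.9406
Node d (S = 77): V_d = e^(−0.07)·[0.9313·8.8307 + 0.0687·0.0000] = 7.6678
Node 0 (S = 110): V_0 = e^(−0.07)·[0.9313·48.9406 + 0.0687·7.6678] = 42.9871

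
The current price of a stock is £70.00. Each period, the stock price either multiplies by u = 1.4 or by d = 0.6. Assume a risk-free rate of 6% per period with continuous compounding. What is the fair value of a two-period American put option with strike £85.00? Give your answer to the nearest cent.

Risk-neutral probability p = (e^0.06 − 0.6)/(1.4 − 0.6) = 0.4618/0.8000 = 0.5773
Terminal stock prices: S_uu = 137.2, S_ud = 58.8, S_dd = 25.2
Terminal payoffs (K − S): max(-52.2, 0) = 0, max(26.2, 0) = 26.2, max(59.8, 0) = 59.8
Node u (S = 98): continuation = e^(−0.06)·[0.5773·0.0000 + 0.4227·26.2000] = 10.4299; exercise value = 0.0000 ≤ continuation, so V_u = 10.4299
Node d (S = 42): continuation = e^(−0.06)·[0.5773·26.2000 + 0.4227·59.8000] = 38.0500; exercise value = 43.0000 > continuation, so V_d = 43.0000 (exercise)
Node 0 (S = 70): continuation = e^(−0.06)·[0.5773·10.4299 + 0.4227·43.0000] = 22.7883; exercise value = 15.0000 ≤ continuation, so V_0 = 22.7883

£22.79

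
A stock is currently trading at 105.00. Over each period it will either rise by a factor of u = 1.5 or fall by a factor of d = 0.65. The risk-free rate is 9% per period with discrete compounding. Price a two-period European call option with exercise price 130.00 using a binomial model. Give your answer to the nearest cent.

23.96

Risk-neutral probability p = (1 + 0.09 − 0.65)/(1.5 − 0.65) = 0.4400/0.8500 = 0.5176
Terminal stock prices: S_uu = 236.2, S_ud = 102.4, S_dd = 44.36
Terminal payoffs (S − K): max(106.2, 0) = 106.2, max(-27.62, 0) = 0, max(-85.64, 0) = 0
Node u (S = 157.5): V_u = 1/1.09·[0.5176·106.2500 + 0.4824·0.0000] = 50.4587
Node d (S = 68.25): V_d = 1/1.09·[0.5176·0.0000 + 0.4824·0.0000] = 0.0000
Node 0 (S = 105): V_0 = 1/1.09·[0.5176·50.4587 + 0.4824·0.0000] = 23.9631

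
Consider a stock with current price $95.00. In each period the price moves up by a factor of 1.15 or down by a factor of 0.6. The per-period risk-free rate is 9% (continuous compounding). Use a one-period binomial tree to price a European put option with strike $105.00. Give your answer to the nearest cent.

$4.45

Risk-neutral probability p = (e^0.09 − 0.6)/(1.15 − 0.6) = 0.4942/0.5500 = 0.8985
Terminal stock prices: S_u = 109.2, S_d = 57
Terminal payoffs (K − S): max(-4.25, 0) = 0, max(48, 0) = 48
Node 0 (S = 95): V_0 = e^(−0.09)·[0.8985·0.0000 + 0.1015·48.0000] = 4.4527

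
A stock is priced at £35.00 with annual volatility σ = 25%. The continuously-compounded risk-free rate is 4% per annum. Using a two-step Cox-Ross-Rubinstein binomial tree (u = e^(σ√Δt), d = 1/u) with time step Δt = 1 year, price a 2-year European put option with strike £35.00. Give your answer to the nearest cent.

CRR parameters: u = e^(σ√Δt) = e^(0.25·√1) = 1.2840, d = 1/u = 0.7788
Per-period rate: rΔt = 0.04·1 = 0.04, so R = e^0.04 = 1.0408
Risk-neutral probability p = (e^0.04 − 0.7788)/(1.2840 − 0.7788) = 0.2620/0.5052 = 0.5186
Terminal stock prices: S_uu = 57.71, S_ud = 35, S_dd = 21.23
Terminal payoffs (K − S): max(-22.71, 0) = 0, max(0, 0) = 0, max(13.77, 0) = 13.77
Node u (S = 44.94): V_u = e^(−0.04)·[0.5186·0.0000 + 0.4814·0.0000] = 0.0000
Node d (S = 27.26): V_d = e^(−0.04)·[0.5186·0.0000 + 0.4814·13.7714] = 6.3696
Node 0 (S = 35): V_0 = e^(−0.04)·[0.5186·0.0000 + 0.4814·6.3696] = 2.9461

£2.95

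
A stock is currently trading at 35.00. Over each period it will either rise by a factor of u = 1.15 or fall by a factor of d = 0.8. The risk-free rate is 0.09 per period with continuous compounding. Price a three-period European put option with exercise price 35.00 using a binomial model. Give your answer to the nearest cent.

0.51

Risk-neutral probability p = (e^0.09 − 0.8)/(1.15 − 0.8) = 0.2942/0.3500 = 0.8405
Terminal stock prices: S_uuu = 53.23, S_uud = 37.03, S_udd = 25.76, S_ddd = 17.92
Terminal payoffs (K − S): max(-18.23, 0) = 0, max(-2.03, 0) = 0, max(9.24, 0) = 9.24, max(17.08, 0) = 17.08
Node uu (S = 46.29): V_uu = e^(−0.09)·[0.8405·0.0000 + 0.1595·0.0000] = 0.0000
Node ud (S = 32.2): V_ud = e^(−0.09)·[0.8405·0.0000 + 0.1595·9.2400] = 1.3470
Node dd (S = 22.4): V_dd = e^(−0.09)·[0.8405·9.2400 + 0.1595·17.0800] = 9.5876
Node u (S = 40.25): V_u = e^(−0.09)·[0.8405·0.0000 + 0.1595·1.3470] = 0.1964
Node d (S = 28): V_d = e^(−0.09)·[0.8405·1.3470 + 0.1595·9.5876] = 2.4323
Node 0 (S = 35): V_0 = e^(−0.09)·[0.8405·0.1964 + 0.1595·2.4323] = 0.5054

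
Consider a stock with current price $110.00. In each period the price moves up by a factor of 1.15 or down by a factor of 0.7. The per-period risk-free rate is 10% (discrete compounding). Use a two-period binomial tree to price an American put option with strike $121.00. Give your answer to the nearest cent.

Risk-neutral probability p = (1 + 0.1 − 0.7)/(1.15 − 0.7) = 0.4000/0.4500 = 0.8889
Terminal stock prices: S_uu = 145.5, S_ud = 88.55, S_dd = 53.9
Terminal payoffs (K − S): max(-24.47, 0) = 0, max(32.45, 0) = 32.45, max(67.1, 0) = 67.1
Node u (S = 126.5): continuation = 1/1.1·[0.8889·0.0000 + 0.1111·32.4500] = 3.2778; exercise value = 0.0000 ≤ continuation, so V_u = 3.2778
Node d (S = 77): continuation = 1/1.1·[0.8889·32.4500 + 0.1111·67.1000] = 33.0000; exercise value = 44.0000 > continuation, so V_d = 44.0000 (exercise)
Node 0 (S = 110): continuation = 1/1.1·[0.8889·3.2778 + 0.1111·44.0000] = 7.0932; exercise value = 11.0000 > continuation, so V_0 = 11.0000 (exercise)

$11.00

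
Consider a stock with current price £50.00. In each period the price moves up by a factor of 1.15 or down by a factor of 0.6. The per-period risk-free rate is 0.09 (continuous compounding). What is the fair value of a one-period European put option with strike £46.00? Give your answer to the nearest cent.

£1.48

Risk-neutral probability p = (e^0.09 − 0.6)/(1.15 − 0.6) = 0.4942/0.5500 = 0.8985
Terminal stock prices: S_u = 57.5, S_d = 30
Terminal payoffs (K − S): max(-11.5, 0) = 0, max(16, 0) = 16
Node 0 (S = 50): V_0 = e^(−0.09)·[0.8985·0.0000 + 0.1015·16.0000] = 1.4842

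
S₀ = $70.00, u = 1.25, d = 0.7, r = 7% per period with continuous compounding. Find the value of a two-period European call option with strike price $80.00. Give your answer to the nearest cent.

$11.71

Risk-neutral probability p = (e^0.07 − 0.7)/(1.25 − 0.7) = 0.3725/0.5500 = 0.6773
Terminal stock prices: S_uu = 109.4, S_ud = 61.25, S_dd = 34.3
Terminal payoffs (S − K): max(29.38, 0) = 29.38, max(-18.75, 0) = 0, max(-45.7, 0) = 0
Node u (S = 87.5): V_u = e^(−0.07)·[0.6773·29.3750 + 0.3227·0.0000] = 18.5503
Node d (S = 49): V_d = e^(−0.07)·[0.6773·0.0000 + 0.3227·0.0000] = 0.0000
Node 0 (S = 70): V_0 = e^(−0.07)·[0.6773·18.5503 + 0.3227·0.0000] = 11.7145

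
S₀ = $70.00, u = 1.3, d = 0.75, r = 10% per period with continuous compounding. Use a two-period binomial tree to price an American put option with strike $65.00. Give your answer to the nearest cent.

$4.01

Risk-neutral probability p = (e^0.1 − 0.75)/(1.3 − 0.75) = 0.3552/0.5500 = 0.6458
Terminal stock prices: S_uu = 118.3, S_ud = 68.25, S_dd = 39.38
Terminal payoffs (K − S): max(-53.3, 0) = 0, max(-3.25, 0) = 0, max(25.62, 0) = 25.62
Node u (S = 91): continuation = e^(−0.1)·[0.6458·0.0000 + 0.3542·0.0000] = 0.0000; exercise value = 0.0000 ≤ continuation, so V_u = 0.0000
Node d (S = 52.5): continuation = e^(−0.1)·[0.6458·0.0000 + 0.3542·25.6250] = 8.2134; exercise value = 12.5000 > continuation, so V_d = 12.5000 (exercise)
Node 0 (S = 70): continuation = e^(−0.1)·[0.6458·0.0000 + 0.3542·12.5000] = 4.0066; exercise value = 0.0000 ≤ continuation, so V_0 = 4.0066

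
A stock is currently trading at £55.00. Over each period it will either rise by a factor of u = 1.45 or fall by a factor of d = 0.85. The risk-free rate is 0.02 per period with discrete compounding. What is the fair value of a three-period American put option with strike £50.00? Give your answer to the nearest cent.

Risk-neutral probability p = (1 + 0.02 − 0.85)/(1.45 − 0.85) = 0.1700/0.6000 = 0.2833
Terminal stock prices: S_uuu = 167.7, S_uud = 98.29, S_udd = 57.62, S_ddd = 33.78
Terminal payoffs (K − S): max(-117.7, 0) = 0, max(-48.29, 0) = 0, max(-7.619, 0) = 0, max(16.22, 0) = 16.22
Node uu (S = 115.6): continuation = 1/1.02·[0.2833·0.0000 + 0.7167·0.0000] = 0.0000; exercise value = 0.0000 ≤ continuation, so V_uu = 0.0000
Node ud (S = 67.79): continuation = 1/1.02·[0.2833·0.0000 + 0.7167·0.0000] = 0.0000; exercise value = 0.0000 ≤ continuation, so V_ud = 0.0000
Node dd (S = 39.74): continuation = 1/1.02·[0.2833·0.0000 + 0.7167·16.2231] = 11.3986; exercise value = 10.2625 ≤ continuation, so V_dd = 11.3986
Node u (S = 79.75): continuation = 1/1.02·[0.2833·0.0000 + 0.7167·0.0000] = 0.0000; exercise value = 0.0000 ≤ continuation, so V_u = 0.0000
Node d (S = 46.75): continuation = 1/1.02·[0.2833·0.0000 + 0.7167·11.3986] = 8.0088; exercise value = 3.2500 ≤ continuation, so V_d = 8.0088
Node 0 (S = 55): continuation = 1/1.02·[0.2833·0.0000 + 0.7167·8.0088] = 5.6271; exercise value = 0.0000 ≤ continuation, so V_0 = 5.6271

£5.63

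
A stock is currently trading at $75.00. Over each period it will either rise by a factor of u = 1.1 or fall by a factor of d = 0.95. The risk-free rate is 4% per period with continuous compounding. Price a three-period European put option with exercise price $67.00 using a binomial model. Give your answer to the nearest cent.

$0.15

Risk-neutral probability p = (e^0.04 − 0.95)/(1.1 − 0.95) = 0.0908/0.1500 = 0.6054
Terminal stock prices: S_uuu = 99.83, S_uud = 86.21, S_udd = 74.46, S_ddd = 64.3
Terminal payoffs (K − S): max(-32.83, 0) = 0, max(-19.21, 0) = 0, max(-7.456, 0) = 0, max(2.697, 0) = 2.697
Node uu (S = 90.75): V_uu = e^(−0.04)·[0.6054·0.0000 + 0.3946·0.0000] = 0.0000
Node ud (S = 78.38): V_ud = e^(−0.04)·[0.6054·0.0000 + 0.3946·0.0000] = 0.0000
Node dd (S = 67.69): V_dd = e^(−0.04)·[0.6054·0.0000 + 0.3946·2.6969] = 1.0224
Node u (S = 82.5): V_u = e^(−0.04)·[0.6054·0.0000 + 0.3946·0.0000] = 0.0000
Node d (S = 71.25): V_d = e^(−0.04)·[0.6054·0.0000 + 0.3946·1.0224] = 0.3876
Node 0 (S = 75): V_0 = e^(−0.04)·[0.6054·0.0000 + 0.3946·0.3876] = 0.1470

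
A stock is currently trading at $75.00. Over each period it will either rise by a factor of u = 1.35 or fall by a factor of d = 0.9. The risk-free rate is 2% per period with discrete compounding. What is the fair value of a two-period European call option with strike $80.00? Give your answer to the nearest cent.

Risk-neutral probability p = (1 + 0.02 − 0.9)/(1.35 − 0.9) = 0.1200/0.4500 = 0.2667
Terminal stock prices: S_uu = 136.7, S_ud = 91.12, S_dd = 60.75
Terminal payoffs (S − K): max(56.69, 0) = 56.69, max(11.12, 0) = 11.12, max(-19.25, 0) = 0
Node u (S = 101.2): V_u = 1/1.02·[0.2667·56.6875 + 0.7333·11.1250] = 22.8186
Node d (S = 67.5): V_d = 1/1.02·[0.2667·11.1250 + 0.7333·0.0000] = 2.9085
Node 0 (S = 75): V_0 = 1/1.02·[0.2667·22.8186 + 0.7333·2.9085] = 8.0567

$8.06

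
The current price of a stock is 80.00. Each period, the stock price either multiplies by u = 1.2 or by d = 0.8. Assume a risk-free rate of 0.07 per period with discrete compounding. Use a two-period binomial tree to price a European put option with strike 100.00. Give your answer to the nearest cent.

13.39

Risk-neutral probability p = (1 + 0.07 − 0.8)/(1.2 − 0.8) = 0.2700/0.4000 = 0.6750
Terminal stock prices: S_uu = 115.2, S_ud = 76.8, S_dd = 51.2
Terminal payoffs (K − S): max(-15.2, 0) = 0, max(23.2, 0) = 23.2, max(48.8, 0) = 48.8
Node u (S = 96): V_u = 1/1.07·[0.6750·0.0000 + 0.3250·23.2000] = 7.0467
Node d (S = 64): V_d = 1/1.07·[0.6750·23.2000 + 0.3250·48.8000] = 29.4579
Node 0 (S = 80): V_0 = 1/1.07·[0.6750·7.0467 + 0.3250·29.4579] = 13.3929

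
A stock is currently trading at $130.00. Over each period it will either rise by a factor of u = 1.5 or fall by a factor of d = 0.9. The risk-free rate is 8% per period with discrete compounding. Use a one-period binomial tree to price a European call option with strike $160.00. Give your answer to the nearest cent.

$9.72

Risk-neutral probability p = (1 + 0.08 − 0.9)/(1.5 − 0.9) = 0.1800/0.6000 = 0.3000
Terminal stock prices: S_u = 195, S_d = 117
Terminal payoffs (S − K): max(35, 0) = 35, max(-43, 0) = 0
Node 0 (S = 130): V_0 = 1/1.08·[0.3000·35.0000 + 0.7000·0.0000] = 9.7222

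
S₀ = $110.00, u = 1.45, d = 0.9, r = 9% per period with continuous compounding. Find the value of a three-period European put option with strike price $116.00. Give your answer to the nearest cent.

$7.40

Risk-neutral probability p = (e^0.09 − 0.9)/(1.45 − 0.9) = 0.1942/0.5500 = 0.3530
Terminal stock prices: S_uuu = 335.3, S_uud = 208.1, S_udd = 129.2, S_ddd = 80.19
Terminal payoffs (K − S): max(-219.3, 0) = 0, max(-92.15, 0) = 0, max(-13.2, 0) = 0, max(35.81, 0) = 35.81
Node uu (S = 231.3): V_uu = e^(−0.09)·[0.3530·0.0000 + 0.6470·0.0000] = 0.0000
Node ud (S = 143.6): V_ud = e^(−0.09)·[0.3530·0.0000 + 0.6470·0.0000] = 0.0000
Node dd (S = 89.1): V_dd = e^(−0.09)·[0.3530·0.0000 + 0.6470·35.8100] = 21.1735
Node u (S = 159.5): V_u = e^(−0.09)·[0.3530·0.0000 + 0.6470·0.0000] = 0.0000
Node d (S = 99): V_d = e^(−0.09)·[0.3530·0.0000 + 0.6470·21.1735] = 12.5193
Node 0 (S = 110): V_0 = e^(−0.09)·[0.3530·0.0000 + 0.6470·12.5193] = 7.4023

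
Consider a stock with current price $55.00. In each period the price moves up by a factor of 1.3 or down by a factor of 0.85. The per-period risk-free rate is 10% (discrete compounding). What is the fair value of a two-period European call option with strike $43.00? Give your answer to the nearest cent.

Risk-neutral probability p = (1 + 0.1 − 0.85)/(1.3 − 0.85) = 0.2500/0.4500 = 0.5556
Terminal stock prices: S_uu = 92.95, S_ud = 60.77, S_dd = 39.74
Terminal payoffs (S − K): max(49.95, 0) = 49.95, max(17.77, 0) = 17.77, max(-3.263, 0) = 0
Node u (S = 71.5): V_u = 1/1.1·[0.5556·49.9500 + 0.4444·17.7750] = 32.4091
Node d (S = 46.75): V_d = 1/1.1·[0.5556·17.7750 + 0.4444·0.0000] = 8.9773
Node 0 (S = 55): V_0 = 1/1.1·[0.5556·32.4091 + 0.4444·8.9773] = 19.9954

$20.00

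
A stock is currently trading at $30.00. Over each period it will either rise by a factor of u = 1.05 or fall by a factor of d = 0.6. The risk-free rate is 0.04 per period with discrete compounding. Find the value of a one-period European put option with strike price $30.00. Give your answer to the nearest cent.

$0.26

Risk-neutral probability p = (1 + 0.04 − 0.6)/(1.05 − 0.6) = 0.4400/0.4500 = 0.9778
Terminal stock prices: S_u = 31.5, S_d = 18
Terminal payoffs (K − S): max(-1.5, 0) = 0, max(12, 0) = 12
Node 0 (S = 30): V_0 = 1/1.04·[0.9778·0.0000 + 0.0222·12.0000] = 0.2564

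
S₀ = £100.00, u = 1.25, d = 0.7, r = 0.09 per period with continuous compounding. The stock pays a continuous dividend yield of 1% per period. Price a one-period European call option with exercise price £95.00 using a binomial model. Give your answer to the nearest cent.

£19.11

Per-period risk-free factor R = e^0.09 = 1.0942; dividend-adjusted growth = e^(0.09−0.01) = 1.0833.
Risk-neutral probability p = (1.0833 − 0.7)/(1.25 − 0.7) = 0.3833/0.5500 = 0.6969
Terminal stock prices: S_u = 125, S_d = 70
Terminal payoffs (S − K): max(30, 0) = 30, max(-25, 0) = 0
Node 0 (S = 100): V_0 = e^(−0.09)·[0.6969·30.0000 + 0.3031·0.0000] = 19.1072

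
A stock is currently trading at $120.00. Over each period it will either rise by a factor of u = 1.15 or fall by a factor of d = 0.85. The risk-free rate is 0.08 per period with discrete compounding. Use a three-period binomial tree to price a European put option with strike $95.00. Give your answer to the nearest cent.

$0.21

Risk-neutral probability p = (1 + 0.08 − 0.85)/(1.15 − 0.85) = 0.2300/0.3000 = 0.7667
Terminal stock prices: S_uuu = 182.5, S_uud = 134.9, S_udd = 99.7, S_ddd = 73.69
Terminal payoffs (K − S): max(-87.5, 0) = 0, max(-39.89, 0) = 0, max(-4.705, 0) = 0, max(21.31, 0) = 21.31
Node uu (S = 158.7): V_uu = 1/1.08·[0.7667·0.0000 + 0.2333·0.0000] = 0.0000
Node ud (S = 117.3): V_ud = 1/1.08·[0.7667·0.0000 + 0.2333·0.0000] = 0.0000
Node dd (S = 86.7): V_dd = 1/1.08·[0.7667·0.0000 + 0.2333·21.3050] = 4.6029
Node u (S = 138): V_u = 1/1.08·[0.7667·0.0000 + 0.2333·0.0000] = 0.0000
Node d (S = 102): V_d = 1/1.08·[0.7667·0.0000 + 0.2333·4.6029] = 0.9945
Node 0 (S = 120): V_0 = 1/1.08·[0.7667·0.0000 + 0.2333·0.9945] = 0.2149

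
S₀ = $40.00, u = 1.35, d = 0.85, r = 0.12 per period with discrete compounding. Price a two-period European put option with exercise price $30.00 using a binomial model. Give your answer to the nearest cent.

Risk-neutral probability p = (1 + 0.12 − 0.85)/(1.35 − 0.85) = 0.2700/0.5000 = 0.5400
Terminal stock prices: S_uu = 72.9, S_ud = 45.9, S_dd = 28.9
Terminal payoffs (K − S): max(-42.9, 0) = 0, max(-15.9, 0) = 0, max(1.1, 0) = 1.1
Node u (S = 54): V_u = 1/1.12·[0.5400·0.0000 + 0.4600·0.0000] = 0.0000
Node d (S = 34): V_d = 1/1.12·[0.5400·0.0000 + 0.4600·1.1000] = 0.4518
Node 0 (S = 40): V_0 = 1/1.12·[0.5400·0.0000 + 0.4600·0.4518] = 0.1856

$0.19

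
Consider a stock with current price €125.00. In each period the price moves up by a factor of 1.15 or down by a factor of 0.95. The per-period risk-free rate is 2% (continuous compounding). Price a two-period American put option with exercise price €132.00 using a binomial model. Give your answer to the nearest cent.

€8.43

Risk-neutral probability p = (e^0.02 − 0.95)/(1.15 − 0.95) = 0.0702/0.2000 = 0.3510
Terminal stock prices: S_uu = 165.3, S_ud = 136.6, S_dd = 112.8
Terminal payoffs (K − S): max(-33.31, 0) = 0, max(-4.562, 0) = 0, max(19.19, 0) = 19.19
Node u (S = 143.8): continuation = e^(−0.02)·[0.3510·0.0000 + 0.6490·0.0000] = 0.0000; exercise value = 0.0000 ≤ continuation, so V_u = 0.0000
Node d (S = 118.8): continuation = e^(−0.02)·[0.3510·0.0000 + 0.6490·19.1875] = 12.2060; exercise value = 13.2500 > continuation, so V_d = 13.2500 (exercise)
Node 0 (S = 125): continuation = e^(−0.02)·[0.3510·0.0000 + 0.6490·13.2500] = 8.4289; exercise value = 7.0000 ≤ continuation, so V_0 = 8.4289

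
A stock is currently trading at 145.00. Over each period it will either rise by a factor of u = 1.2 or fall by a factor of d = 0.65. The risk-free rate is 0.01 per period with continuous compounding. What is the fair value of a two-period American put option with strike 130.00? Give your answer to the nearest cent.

Risk-neutral probability p = (e^0.01 − 0.65)/(1.2 − 0.65) = 0.3601/0.5500 = 0.6546
Terminal stock prices: S_uu = 208.8, S_ud = 113.1, S_dd = 61.26
Terminal payoffs (K − S): max(-78.8, 0) = 0, max(16.9, 0) = 16.9, max(68.74, 0) = 68.74
Node u (S = 174): continuation = e^(−0.01)·[0.6546·0.0000 + 0.3454·16.9000] = 5.7786; exercise value = 0.0000 ≤ continuation, so V_u = 5.7786
Node d (S = 94.25): continuation = e^(−0.01)·[0.6546·16.9000 + 0.3454·68.7375] = 34.4565; exercise value = 35.7500 > continuation, so V_d = 35.7500 (exercise)
Node 0 (S = 145): continuation = e^(−0.01)·[0.6546·5.7786 + 0.3454·35.7500] = 15.9691; exercise value = 0.0000 ≤ continuation, so V_0 = 15.9691

15.97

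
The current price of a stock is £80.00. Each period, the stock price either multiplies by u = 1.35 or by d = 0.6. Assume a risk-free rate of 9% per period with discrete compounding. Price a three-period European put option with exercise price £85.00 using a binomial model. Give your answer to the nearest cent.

£10.57

Risk-neutral probability p = (1 + 0.09 − 0.6)/(1.35 − 0.6) = 0.4900/0.7500 = 0.6533
Terminal stock prices: S_uuu = 196.8, S_uud = 87.48, S_udd = 38.88, S_ddd = 17.28
Terminal payoffs (K − S): max(-111.8, 0) = 0, max(-2.48, 0) = 0, max(46.12, 0) = 46.12, max(67.72, 0) = 67.72
Node uu (S = 145.8): V_uu = 1/1.09·[0.6533·0.0000 + 0.3467·0.0000] = 0.0000
Node ud (S = 64.8): V_ud = 1/1.09·[0.6533·0.0000 + 0.3467·46.1200] = 14.6681
Node dd (S = 28.8): V_dd = 1/1.09·[0.6533·46.1200 + 0.3467·67.7200] = 49.1817
Node u (S = 108): V_u = 1/1.09·[0.6533·0.0000 + 0.3467·14.6681] = 4.6651
Node d (S = 48): V_d = 1/1.09·[0.6533·14.6681 + 0.3467·49.1817] = 24.4338
Node 0 (S = 80): V_0 = 1/1.09·[0.6533·4.6651 + 0.3467·24.4338] = 10.5672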